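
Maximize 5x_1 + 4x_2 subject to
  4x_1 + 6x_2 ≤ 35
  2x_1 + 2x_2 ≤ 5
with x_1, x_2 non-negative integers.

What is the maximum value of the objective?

10

Relaxing integrality, the LP optimum is 12.50 at (x_1,x_2) = (2.5, 0), which is not an integer point.
(x_1,x_2)=(2,0): 4·2+6·0=8≤35, 2·2+2·0=4≤5, objective 10.
(x_1,x_2)=(1,1): 4·1+6·1=10≤35, 2·1+2·1=4≤5, objective 9.
(x_1,x_2)=(1,0): 4·1+6·0=4≤35, 2·1+2·0=2≤5, objective 5.
The best lattice point is (2,0), giving 10.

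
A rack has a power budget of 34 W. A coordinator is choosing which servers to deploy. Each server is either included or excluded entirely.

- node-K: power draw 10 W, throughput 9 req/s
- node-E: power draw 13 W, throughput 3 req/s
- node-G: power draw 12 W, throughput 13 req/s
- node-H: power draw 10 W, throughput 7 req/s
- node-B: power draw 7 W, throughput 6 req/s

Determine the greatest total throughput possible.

Take node-K, node-G, and node-H: power draw 10 + 12 + 10 = 32 ≤ 34, throughput 9 + 13 + 7 = 29.
No other feasible combination does better.

29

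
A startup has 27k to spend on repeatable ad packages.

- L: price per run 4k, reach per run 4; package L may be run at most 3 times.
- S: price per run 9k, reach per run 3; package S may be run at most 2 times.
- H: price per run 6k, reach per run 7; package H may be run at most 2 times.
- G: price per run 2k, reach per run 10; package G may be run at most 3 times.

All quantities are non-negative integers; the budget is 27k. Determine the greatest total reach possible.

52

3×L, 1×H, and 3×G: price 24 ≤ 27, reach 3·4 + 1·7 + 3·10 = 49.
2×L, 2×H, and 3×G: price 26 ≤ 27, reach 2·4 + 2·7 + 3·10 = 52.
Best is 52.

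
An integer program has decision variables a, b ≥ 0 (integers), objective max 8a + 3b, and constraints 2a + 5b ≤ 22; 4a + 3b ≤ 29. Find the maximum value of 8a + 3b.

56

(a,b)=(7,0) is feasible, giving 56.
(a,b)=(6,1) is feasible, giving 51.
(a,b)=(6,0) is feasible, giving 48.
Maximum is 56 at (a,b)=(7,0).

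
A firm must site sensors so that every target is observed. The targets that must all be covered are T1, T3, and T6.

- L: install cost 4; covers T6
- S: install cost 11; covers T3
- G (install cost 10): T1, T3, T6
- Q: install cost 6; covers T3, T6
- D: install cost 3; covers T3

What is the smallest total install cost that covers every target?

10

This is a weighted set-cover instance.
G alone covers T1, T3, T6 — every target.
Total install cost: 10.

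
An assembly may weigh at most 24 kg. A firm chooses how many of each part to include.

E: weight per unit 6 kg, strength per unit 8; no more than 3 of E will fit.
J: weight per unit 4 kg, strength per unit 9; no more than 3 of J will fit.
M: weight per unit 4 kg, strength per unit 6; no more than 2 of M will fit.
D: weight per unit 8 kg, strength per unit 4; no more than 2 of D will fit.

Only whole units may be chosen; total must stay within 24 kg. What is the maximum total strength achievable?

43

This is a bounded integer knapsack.
J has the best ratio (9/4); taking only J gives at most 3×9 = 27 (stopped by the supply cap of 3).
Mixing does better — 2×E and 3×J: weight 24 ≤ 24, strength 2·8 + 3·9 = 43.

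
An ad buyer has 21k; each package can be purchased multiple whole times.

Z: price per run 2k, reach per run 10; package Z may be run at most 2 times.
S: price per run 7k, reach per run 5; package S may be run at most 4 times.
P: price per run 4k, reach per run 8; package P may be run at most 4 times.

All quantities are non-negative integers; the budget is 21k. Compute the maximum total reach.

52

2×Z and 3×P: price 16 ≤ 21, reach 2·10 + 3·8 = 44.
2×Z and 4×P: price 20 ≤ 21, reach 2·10 + 4·8 = 52.
Best is 52.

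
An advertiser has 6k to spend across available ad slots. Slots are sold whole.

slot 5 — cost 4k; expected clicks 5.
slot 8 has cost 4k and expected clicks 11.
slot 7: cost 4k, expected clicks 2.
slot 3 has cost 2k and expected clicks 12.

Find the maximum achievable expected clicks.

23

This is a 0-1 knapsack instance.
slot 8 + slot 3: cost 4 + 2 = 6 ≤ 6, expected clicks 11 + 12 = 23.
slot 5 + slot 3: cost 4 + 2 = 6 ≤ 6, expected clicks 5 + 12 = 17.
slot 7 + slot 3: cost 4 + 2 = 6 ≤ 6, expected clicks 2 + 12 = 14.
Best is slot 8 and slot 3 with total expected clicks 23.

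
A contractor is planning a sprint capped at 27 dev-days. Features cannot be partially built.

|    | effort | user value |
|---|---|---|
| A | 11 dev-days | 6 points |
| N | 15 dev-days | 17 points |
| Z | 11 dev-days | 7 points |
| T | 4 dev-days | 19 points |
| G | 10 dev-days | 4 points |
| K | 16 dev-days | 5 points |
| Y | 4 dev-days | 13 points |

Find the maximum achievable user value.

49

N + T + Y: effort 15 + 4 + 4 = 23 ≤ 27, user value 17 + 19 + 13 = 49.
Z + T + Y: effort 11 + 4 + 4 = 19 ≤ 27, user value 7 + 19 + 13 = 39.
Best is N, T, and Y with total user value 49.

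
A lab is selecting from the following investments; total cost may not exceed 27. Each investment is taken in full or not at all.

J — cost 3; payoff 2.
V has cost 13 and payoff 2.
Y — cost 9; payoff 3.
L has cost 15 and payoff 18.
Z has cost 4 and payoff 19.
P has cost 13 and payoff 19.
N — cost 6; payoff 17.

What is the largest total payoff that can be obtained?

57

Treat it as a binary knapsack problem.
Allowing fractional choices, the relaxed optimum would be about 59.8, but investments are indivisible.
J + Z + P + N: cost 3 + 4 + 13 + 6 = 26 ≤ 27, payoff 2 + 19 + 19 + 17 = 57.
Z + P + N: cost 4 + 13 + 6 = 23 ≤ 27, payoff 19 + 19 + 17 = 55.
Best is J, Z, P, and N with total payoff 57.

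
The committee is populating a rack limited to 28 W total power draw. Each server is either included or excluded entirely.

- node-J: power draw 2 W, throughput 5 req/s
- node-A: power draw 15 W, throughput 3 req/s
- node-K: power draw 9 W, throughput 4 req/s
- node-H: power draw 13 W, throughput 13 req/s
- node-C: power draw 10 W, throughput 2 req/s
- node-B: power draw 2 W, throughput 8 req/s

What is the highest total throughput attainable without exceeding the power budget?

Allowing fractional choices, the relaxed optimum would be about 30.4, but servers are indivisible.
node-J + node-K + node-H + node-B: power draw 2 + 9 + 13 + 2 = 26 ≤ 28, throughput 5 + 4 + 13 + 8 = 30.
node-J + node-H + node-C + node-B: power draw 2 + 13 + 10 + 2 = 27 ≤ 28, throughput 5 + 13 + 2 + 8 = 28.
Best is node-J, node-K, node-H, and node-B with total throughput 30.

30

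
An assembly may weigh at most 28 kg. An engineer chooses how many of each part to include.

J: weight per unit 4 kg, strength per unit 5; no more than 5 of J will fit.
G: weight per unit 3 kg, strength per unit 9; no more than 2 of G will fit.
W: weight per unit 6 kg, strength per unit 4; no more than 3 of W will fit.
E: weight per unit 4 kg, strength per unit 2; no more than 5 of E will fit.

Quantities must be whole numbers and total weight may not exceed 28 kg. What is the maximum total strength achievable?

43

This is a bounded integer knapsack.
Take 5×J and 2×G: weight 26 ≤ 28, strength 5·5 + 2·9 = 43.
G has the best ratio (9/3) and is taken to its limit of 2; remaining capacity is filled optimally with the others.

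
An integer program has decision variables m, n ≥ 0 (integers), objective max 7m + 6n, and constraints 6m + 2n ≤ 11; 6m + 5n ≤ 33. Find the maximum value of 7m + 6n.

30

The continuous relaxation peaks at (0, 5.5) with value 33.00; rounding to a feasible lattice point costs some objective.
(m,n)=(0,5) is feasible, giving 30.
(m,n)=(0,4) is feasible, giving 24.
No feasible integer point exceeds 30.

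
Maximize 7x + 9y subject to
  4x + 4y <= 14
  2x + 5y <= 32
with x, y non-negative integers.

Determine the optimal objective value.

The continuous relaxation peaks at (0, 3.5) with value 31.50; rounding to a feasible lattice point costs some objective.
(x,y)=(0,3): 4·0+4·3=12≤14, 2·0+5·3=15≤32, objective 27.
(x,y)=(1,2): 4·1+4·2=12≤14, 2·1+5·2=12≤32, objective 25.
(x,y)=(0,2): 4·0+4·2=8≤14, 2·0+5·2=10≤32, objective 18.
The best lattice point is (0,3), giving 27.

27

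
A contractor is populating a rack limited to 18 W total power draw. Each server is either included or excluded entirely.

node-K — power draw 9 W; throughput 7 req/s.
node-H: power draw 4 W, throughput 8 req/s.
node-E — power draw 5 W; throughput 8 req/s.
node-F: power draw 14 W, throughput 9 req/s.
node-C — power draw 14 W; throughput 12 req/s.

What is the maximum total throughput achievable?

23

This is an integer program with binary decision variables.
Allowing fractional choices, the relaxed optimum would be about 23.7, but servers are indivisible.
node-H + node-F: power draw 4 + 14 = 18 ≤ 18, throughput 8 + 9 = 17.
node-H + node-C: power draw 4 + 14 = 18 ≤ 18, throughput 8 + 12 = 20.
node-K + node-H + node-E: power draw 9 + 4 + 5 = 18 ≤ 18, throughput 7 + 8 + 8 = 23.
Best is node-K, node-H, and node-E with total throughput 23.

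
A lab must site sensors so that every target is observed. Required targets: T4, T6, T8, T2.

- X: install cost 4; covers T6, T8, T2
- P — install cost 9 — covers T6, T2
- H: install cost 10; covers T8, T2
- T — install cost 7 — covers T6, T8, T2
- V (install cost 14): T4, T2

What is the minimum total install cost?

This is an integer covering problem.
Choose X and V: together they cover T4, T6, T8, T2 — every target.
Total install cost: 4 + 14 = 18.
No cover costs less than 18.

18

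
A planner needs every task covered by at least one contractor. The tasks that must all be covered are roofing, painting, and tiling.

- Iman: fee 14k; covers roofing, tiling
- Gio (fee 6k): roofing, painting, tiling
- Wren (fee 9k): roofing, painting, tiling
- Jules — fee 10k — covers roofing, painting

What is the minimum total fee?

Gio alone covers roofing, painting, tiling — every task.
Total fee: 6.
No cover costs less than 6.

6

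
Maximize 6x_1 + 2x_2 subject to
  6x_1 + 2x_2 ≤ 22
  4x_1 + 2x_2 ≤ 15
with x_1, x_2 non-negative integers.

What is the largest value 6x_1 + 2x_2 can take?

The continuous relaxation peaks at (3.67, 0) with value 22.00; rounding to a feasible lattice point costs some objective.
(x_1,x_2)=(3,1) is feasible, giving 20.
(x_1,x_2)=(3,0) is feasible, giving 18.
No feasible integer point exceeds 20.

20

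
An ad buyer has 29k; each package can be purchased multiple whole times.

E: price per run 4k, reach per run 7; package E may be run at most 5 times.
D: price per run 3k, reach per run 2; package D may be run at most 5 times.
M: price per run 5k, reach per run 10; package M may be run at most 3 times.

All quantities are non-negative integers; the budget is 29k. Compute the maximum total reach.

M has the best ratio (10/5); taking only M gives at most 3×10 = 30 (stopped by the supply cap of 3).
Mixing does better — 3×E and 3×M: price 27 ≤ 29, reach 3·7 + 3·10 = 51.

51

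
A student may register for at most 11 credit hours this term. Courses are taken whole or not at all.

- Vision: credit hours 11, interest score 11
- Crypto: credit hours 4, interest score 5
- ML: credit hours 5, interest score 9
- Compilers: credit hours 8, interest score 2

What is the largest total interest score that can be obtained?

14

Treat it as a binary knapsack problem.
Allowing fractional choices, the relaxed optimum would be about 16.0, but courses are indivisible.
Vision: credit hours 11 ≤ 11, interest score 11.
Crypto + ML: credit hours 4 + 5 = 9 ≤ 11, interest score 5 + 9 = 14.
Best is Crypto and ML with total interest score 14.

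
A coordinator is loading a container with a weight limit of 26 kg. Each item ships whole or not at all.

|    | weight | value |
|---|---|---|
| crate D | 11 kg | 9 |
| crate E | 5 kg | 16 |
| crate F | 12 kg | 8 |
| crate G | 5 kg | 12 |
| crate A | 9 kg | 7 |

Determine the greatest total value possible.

Allowing fractional choices, the relaxed optimum would be about 40.9, but items are indivisible.
crate D + crate E + crate G: weight 11 + 5 + 5 = 21 ≤ 26, value 9 + 16 + 12 = 37.
crate E + crate F + crate G: weight 5 + 12 + 5 = 22 ≤ 26, value 16 + 8 + 12 = 36.
Best is crate D, crate E, and crate G with total value 37.

37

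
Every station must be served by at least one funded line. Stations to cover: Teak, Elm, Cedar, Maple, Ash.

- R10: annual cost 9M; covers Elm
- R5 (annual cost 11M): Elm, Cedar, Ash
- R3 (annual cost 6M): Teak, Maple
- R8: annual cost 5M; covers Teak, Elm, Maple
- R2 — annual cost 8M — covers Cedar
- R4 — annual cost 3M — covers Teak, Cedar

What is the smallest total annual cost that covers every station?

This is an integer covering problem.
The greedy cost-per-new-station heuristic would pick R4, R8, and R5 for 19, but a cheaper cover exists.
Choose R5 and R8: together they cover Teak, Elm, Cedar, Maple, Ash — every station.
Total annual cost: 11 + 5 = 16.
No cover costs less than 16.

16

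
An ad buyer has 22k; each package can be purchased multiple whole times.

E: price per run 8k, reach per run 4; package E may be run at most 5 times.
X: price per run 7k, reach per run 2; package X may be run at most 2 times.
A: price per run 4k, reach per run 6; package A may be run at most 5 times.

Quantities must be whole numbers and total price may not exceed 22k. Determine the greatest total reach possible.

30

This is a bounded integer knapsack.
4×A: price 16 ≤ 22, reach 4·6 = 24.
5×A: price 20 ≤ 22, reach 5·6 = 30.
Best is 30.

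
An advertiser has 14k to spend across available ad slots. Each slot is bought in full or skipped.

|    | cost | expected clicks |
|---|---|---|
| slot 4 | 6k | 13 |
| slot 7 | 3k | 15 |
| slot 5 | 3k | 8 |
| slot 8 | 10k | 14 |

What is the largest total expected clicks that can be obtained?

36

Allowing fractional choices, the relaxed optimum would be about 38.8, but ad slots are indivisible.
slot 4 + slot 7: cost 6 + 3 = 9 ≤ 14, expected clicks 13 + 15 = 28.
slot 4 + slot 7 + slot 5: cost 6 + 3 + 3 = 12 ≤ 14, expected clicks 13 + 15 + 8 = 36.
slot 7 + slot 8: cost 3 + 10 = 13 ≤ 14, expected clicks 15 + 14 = 29.
Best is slot 4, slot 7, and slot 5 with total expected clicks 36.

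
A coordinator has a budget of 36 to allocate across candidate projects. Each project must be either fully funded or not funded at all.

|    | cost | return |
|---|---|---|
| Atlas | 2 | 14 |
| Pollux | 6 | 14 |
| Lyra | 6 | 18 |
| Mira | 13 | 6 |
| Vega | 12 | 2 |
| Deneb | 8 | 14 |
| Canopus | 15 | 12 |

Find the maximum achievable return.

Allowing fractional choices, the relaxed optimum would be about 71.2, but projects are indivisible.
Atlas + Pollux + Lyra + Vega + Deneb: cost 2 + 6 + 6 + 12 + 8 = 34 ≤ 36, return 14 + 14 + 18 + 2 + 14 = 62.
Atlas + Pollux + Lyra + Mira + Deneb: cost 2 + 6 + 6 + 13 + 8 = 35 ≤ 36, return 14 + 14 + 18 + 6 + 14 = 66.
Best is Atlas, Pollux, Lyra, Mira, and Deneb with total return 66.

66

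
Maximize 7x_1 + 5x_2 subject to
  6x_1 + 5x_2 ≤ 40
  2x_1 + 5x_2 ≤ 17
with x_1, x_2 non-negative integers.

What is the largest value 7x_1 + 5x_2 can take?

(x_1,x_2)=(6,0): 6·6+5·0=36≤40, 2·6+5·0=12≤17, objective 42.
(x_1,x_2)=(5,1): 6·5+5·1=35≤40, 2·5+5·1=15≤17, objective 40.
(x_1,x_2)=(5,0): 6·5+5·0=30≤40, 2·5+5·0=10≤17, objective 35.
The best lattice point is (6,0), giving 42.

42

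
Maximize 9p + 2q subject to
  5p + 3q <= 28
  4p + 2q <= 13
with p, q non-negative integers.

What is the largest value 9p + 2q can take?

27

(p,q)=(3,0) is feasible, giving 27.
(p,q)=(2,1) is feasible, giving 20.
(p,q)=(2,0) is feasible, giving 18.
The best lattice point is (3,0), giving 27.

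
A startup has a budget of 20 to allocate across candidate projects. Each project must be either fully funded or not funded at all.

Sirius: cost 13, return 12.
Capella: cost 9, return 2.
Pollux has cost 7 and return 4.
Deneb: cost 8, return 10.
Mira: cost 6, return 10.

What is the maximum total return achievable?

Allowing fractional choices, the relaxed optimum would be about 25.5, but projects are indivisible.
Sirius + Mira: cost 13 + 6 = 19 ≤ 20, return 12 + 10 = 22.
Deneb + Mira: cost 8 + 6 = 14 ≤ 20, return 10 + 10 = 20.
Best is Sirius and Mira with total return 22.

22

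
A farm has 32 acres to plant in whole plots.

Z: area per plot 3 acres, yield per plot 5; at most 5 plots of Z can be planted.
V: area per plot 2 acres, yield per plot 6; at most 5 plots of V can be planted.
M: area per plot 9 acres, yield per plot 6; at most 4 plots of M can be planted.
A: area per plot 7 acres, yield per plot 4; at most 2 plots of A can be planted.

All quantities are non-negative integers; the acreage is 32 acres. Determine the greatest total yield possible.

V has the best ratio (6/2); taking only V gives at most 5×6 = 30 (stopped by the supply cap of 5).
Mixing does better — 5×Z, 5×V, and 1×A: area 32 ≤ 32, yield 5·5 + 5·6 + 1·4 = 59.

59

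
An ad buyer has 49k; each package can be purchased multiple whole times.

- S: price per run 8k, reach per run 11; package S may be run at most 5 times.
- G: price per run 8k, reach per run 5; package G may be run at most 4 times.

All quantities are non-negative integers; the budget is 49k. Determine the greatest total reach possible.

60

Take 5×S and 1×G: price 48 ≤ 49, reach 5·11 + 1·5 = 60.
S has the best ratio (11/8) and is taken to its limit of 5; remaining capacity is filled optimally with the others.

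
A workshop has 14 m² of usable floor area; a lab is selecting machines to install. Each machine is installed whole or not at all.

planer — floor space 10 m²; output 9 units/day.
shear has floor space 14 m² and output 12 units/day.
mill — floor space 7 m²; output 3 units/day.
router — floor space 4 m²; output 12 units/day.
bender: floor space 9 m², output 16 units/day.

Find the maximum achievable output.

28

Treat it as a binary knapsack problem.
Take router and bender: floor space 4 + 9 = 13 ≤ 14, output 12 + 16 = 28.
No other feasible combination does better.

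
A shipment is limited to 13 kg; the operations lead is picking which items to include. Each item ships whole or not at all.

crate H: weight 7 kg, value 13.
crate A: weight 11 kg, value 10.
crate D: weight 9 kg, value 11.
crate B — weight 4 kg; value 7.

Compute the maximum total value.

20

Take crate H and crate B: weight 7 + 4 = 11 ≤ 13, value 13 + 7 = 20.
No other feasible combination does better.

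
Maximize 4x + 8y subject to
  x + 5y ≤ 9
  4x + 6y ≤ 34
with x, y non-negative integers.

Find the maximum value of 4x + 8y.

Relaxing integrality, the LP optimum is 34.29 at (x,y) = (8.29, 0.143), which is not an integer point.
(x,y)=(8,0): 1·8+5·0=8≤9, 4·8+6·0=32≤34, objective 32.
(x,y)=(7,0): 1·7+5·0=7≤9, 4·7+6·0=28≤34, objective 28.
No feasible integer point exceeds 32.

32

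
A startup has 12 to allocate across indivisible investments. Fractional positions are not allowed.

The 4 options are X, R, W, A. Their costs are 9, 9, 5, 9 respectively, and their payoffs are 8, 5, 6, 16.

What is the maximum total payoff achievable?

16

W: cost 5 ≤ 12, payoff 6.
X: cost 9 ≤ 12, payoff 8.
A: cost 9 ≤ 12, payoff 16.
Best is A with total payoff 16.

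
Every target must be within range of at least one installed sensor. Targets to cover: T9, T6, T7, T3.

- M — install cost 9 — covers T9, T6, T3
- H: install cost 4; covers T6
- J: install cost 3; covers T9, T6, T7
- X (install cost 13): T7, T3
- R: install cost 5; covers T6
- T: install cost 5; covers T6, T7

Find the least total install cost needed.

Choose M and J: together they cover T9, T6, T7, T3 — every target.
Total install cost: 9 + 3 = 12.
No cover costs less than 12.

12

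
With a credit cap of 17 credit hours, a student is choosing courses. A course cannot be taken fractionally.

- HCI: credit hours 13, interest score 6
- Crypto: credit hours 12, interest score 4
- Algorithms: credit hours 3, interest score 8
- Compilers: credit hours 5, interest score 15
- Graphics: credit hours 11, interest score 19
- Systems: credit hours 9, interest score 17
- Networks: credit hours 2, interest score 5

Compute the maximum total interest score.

This is a 0-1 knapsack instance.
Take Algorithms, Compilers, and Systems: credit hours 3 + 5 + 9 = 17 ≤ 17, interest score 8 + 15 + 17 = 40.
No other feasible combination does better.

40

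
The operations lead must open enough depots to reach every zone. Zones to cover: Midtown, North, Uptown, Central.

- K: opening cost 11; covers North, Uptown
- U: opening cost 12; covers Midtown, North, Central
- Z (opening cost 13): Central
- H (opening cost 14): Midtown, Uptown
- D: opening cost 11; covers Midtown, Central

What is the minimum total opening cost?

22

The greedy cost-per-new-zone heuristic would pick U and K for 23, but a cheaper cover exists.
Choose K and D: together they cover Midtown, North, Uptown, Central — every zone.
Total opening cost: 11 + 11 = 22.
No cover costs less than 22.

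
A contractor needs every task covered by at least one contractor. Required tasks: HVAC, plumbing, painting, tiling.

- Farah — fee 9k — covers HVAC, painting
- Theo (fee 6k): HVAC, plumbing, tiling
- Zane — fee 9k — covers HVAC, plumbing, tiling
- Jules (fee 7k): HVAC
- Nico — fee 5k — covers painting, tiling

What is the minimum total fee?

11

Choose Theo and Nico: together they cover HVAC, plumbing, painting, tiling — every task.
Total fee: 6 + 5 = 11.
No cover costs less than 11.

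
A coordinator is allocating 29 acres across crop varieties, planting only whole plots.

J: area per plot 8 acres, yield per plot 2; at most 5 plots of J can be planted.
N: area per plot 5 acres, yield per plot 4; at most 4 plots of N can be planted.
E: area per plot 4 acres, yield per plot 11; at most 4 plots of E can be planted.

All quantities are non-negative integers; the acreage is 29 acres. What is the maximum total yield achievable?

E has the best ratio (11/4); taking only E gives at most 4×11 = 44 (stopped by the supply cap of 4).
Mixing does better — 2×N and 4×E: area 26 ≤ 29, yield 2·4 + 4·11 = 52.

52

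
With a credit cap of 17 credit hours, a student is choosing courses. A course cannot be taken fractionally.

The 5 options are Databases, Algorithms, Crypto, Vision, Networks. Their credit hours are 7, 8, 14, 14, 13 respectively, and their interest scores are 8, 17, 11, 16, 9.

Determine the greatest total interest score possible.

25

Treat it as a binary knapsack problem.
Allowing fractional choices, the relaxed optimum would be about 27.3, but courses are indivisible.
Algorithms: credit hours 8 ≤ 17, interest score 17.
Databases + Algorithms: credit hours 7 + 8 = 15 ≤ 17, interest score 8 + 17 = 25.
Vision: credit hours 14 ≤ 17, interest score 16.
Best is Databases and Algorithms with total interest score 25.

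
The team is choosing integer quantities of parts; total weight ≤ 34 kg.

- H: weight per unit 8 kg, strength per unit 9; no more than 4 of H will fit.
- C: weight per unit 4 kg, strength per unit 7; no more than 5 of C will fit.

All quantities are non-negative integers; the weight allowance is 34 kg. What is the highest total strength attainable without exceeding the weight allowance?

Take 2×H and 4×C: weight 32 ≤ 34, strength 2·9 + 4·7 = 46.
No other integer combination yields more.

46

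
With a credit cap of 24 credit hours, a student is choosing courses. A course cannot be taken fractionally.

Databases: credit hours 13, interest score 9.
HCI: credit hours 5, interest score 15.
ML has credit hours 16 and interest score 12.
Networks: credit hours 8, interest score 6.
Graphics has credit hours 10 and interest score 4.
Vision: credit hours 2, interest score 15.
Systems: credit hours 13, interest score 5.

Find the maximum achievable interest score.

Databases + HCI + Vision: credit hours 13 + 5 + 2 = 20 ≤ 24, interest score 9 + 15 + 15 = 39.
HCI + Networks + Vision: credit hours 5 + 8 + 2 = 15 ≤ 24, interest score 15 + 6 + 15 = 36.
HCI + ML + Vision: credit hours 5 + 16 + 2 = 23 ≤ 24, interest score 15 + 12 + 15 = 42.
Best is HCI, ML, and Vision with total interest score 42.

42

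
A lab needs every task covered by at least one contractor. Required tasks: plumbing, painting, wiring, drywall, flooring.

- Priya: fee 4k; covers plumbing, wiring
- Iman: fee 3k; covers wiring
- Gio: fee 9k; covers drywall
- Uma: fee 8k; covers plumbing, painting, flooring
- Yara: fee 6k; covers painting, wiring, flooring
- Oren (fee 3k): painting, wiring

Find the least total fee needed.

19

This is an integer covering problem.
The greedy cost-per-new-task heuristic would pick Oren, Priya, Yara, and Gio for 22, but a cheaper cover exists.
Choose Priya, Gio, and Yara: together they cover plumbing, painting, wiring, drywall, flooring — every task.
Total fee: 4 + 9 + 6 = 19.
No cover costs less than 19.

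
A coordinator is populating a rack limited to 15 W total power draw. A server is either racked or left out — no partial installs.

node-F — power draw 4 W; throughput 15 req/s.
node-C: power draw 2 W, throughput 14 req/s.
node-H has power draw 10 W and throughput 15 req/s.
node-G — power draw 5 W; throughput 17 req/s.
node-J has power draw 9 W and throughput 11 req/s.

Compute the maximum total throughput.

46

node-F + node-C + node-J: power draw 4 + 2 + 9 = 15 ≤ 15, throughput 15 + 14 + 11 = 40.
node-F + node-G: power draw 4 + 5 = 9 ≤ 15, throughput 15 + 17 = 32.
node-F + node-C + node-G: power draw 4 + 2 + 5 = 11 ≤ 15, throughput 15 + 14 + 17 = 46.
Best is node-F, node-C, and node-G with total throughput 46.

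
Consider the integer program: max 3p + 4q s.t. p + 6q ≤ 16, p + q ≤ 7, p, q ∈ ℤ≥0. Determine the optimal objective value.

22

(p,q)=(6,1): 1·6+6·1=12≤16, 1·6+1·1=7≤7, objective 22.
(p,q)=(7,0): 1·7+6·0=7≤16, 1·7+1·0=7≤7, objective 21.
The best lattice point is (6,1), giving 22.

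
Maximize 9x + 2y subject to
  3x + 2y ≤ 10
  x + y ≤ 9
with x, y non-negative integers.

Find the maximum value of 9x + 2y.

27

The continuous relaxation peaks at (3.33, 0) with value 30.00; rounding to a feasible lattice point costs some objective.
(x,y)=(3,0): 3·3+2·0=9≤10, 1·3+1·0=3≤9, objective 27.
(x,y)=(2,1): 3·2+2·1=8≤10, 1·2+1·1=3≤9, objective 20.
(x,y)=(2,0): 3·2+2·0=6≤10, 1·2+1·0=2≤9, objective 18.
Maximum is 27 at (x,y)=(3,0).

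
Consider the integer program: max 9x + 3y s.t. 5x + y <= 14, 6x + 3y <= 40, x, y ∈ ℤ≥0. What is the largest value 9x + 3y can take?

39

The continuous relaxation peaks at (0.222, 12.9) with value 40.67; rounding to a feasible lattice point costs some objective.
(x,y)=(0,13): 5·0+1·13=13≤14, 6·0+3·13=39≤40, objective 39.
(x,y)=(0,12): 5·0+1·12=12≤14, 6·0+3·12=36≤40, objective 36.
(x,y)=(0,11): 5·0+1·11=11≤14, 6·0+3·11=33≤40, objective 33.
No feasible integer point exceeds 39.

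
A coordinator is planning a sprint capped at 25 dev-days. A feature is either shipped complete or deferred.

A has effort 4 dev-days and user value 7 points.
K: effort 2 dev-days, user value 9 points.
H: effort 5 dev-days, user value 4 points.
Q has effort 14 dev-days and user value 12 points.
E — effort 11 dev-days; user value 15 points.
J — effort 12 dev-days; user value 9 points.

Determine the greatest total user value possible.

35

A + K + H + E: effort 4 + 2 + 5 + 11 = 22 ≤ 25, user value 7 + 9 + 4 + 15 = 35.
K + E + J: effort 2 + 11 + 12 = 25 ≤ 25, user value 9 + 15 + 9 = 33.
Best is A, K, H, and E with total user value 35.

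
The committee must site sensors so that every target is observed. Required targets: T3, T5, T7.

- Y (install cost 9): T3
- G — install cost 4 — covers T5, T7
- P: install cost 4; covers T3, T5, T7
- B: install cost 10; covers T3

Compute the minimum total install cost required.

4

P alone covers T3, T5, T7 — every target.
Total install cost: 4.
No cover costs less than 4.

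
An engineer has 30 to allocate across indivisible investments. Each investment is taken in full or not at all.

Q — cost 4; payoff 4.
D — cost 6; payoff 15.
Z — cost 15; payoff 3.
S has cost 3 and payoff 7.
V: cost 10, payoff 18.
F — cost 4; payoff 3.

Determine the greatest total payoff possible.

47

This is an integer program with binary decision variables.
Take Q, D, S, V, and F: cost 4 + 6 + 3 + 10 + 4 = 27 ≤ 30, payoff 4 + 15 + 7 + 18 + 3 = 47.
No other feasible combination does better.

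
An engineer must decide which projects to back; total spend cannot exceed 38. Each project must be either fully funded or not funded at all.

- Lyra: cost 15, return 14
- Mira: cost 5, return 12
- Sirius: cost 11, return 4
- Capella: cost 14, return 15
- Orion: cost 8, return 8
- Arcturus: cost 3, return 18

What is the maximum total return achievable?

This is an integer program with binary decision variables.
Lyra + Mira + Orion + Arcturus: cost 15 + 5 + 8 + 3 = 31 ≤ 38, return 14 + 12 + 8 + 18 = 52.
Mira + Capella + Orion + Arcturus: cost 5 + 14 + 8 + 3 = 30 ≤ 38, return 12 + 15 + 8 + 18 = 53.
Lyra + Mira + Capella + Arcturus: cost 15 + 5 + 14 + 3 = 37 ≤ 38, return 14 + 12 + 15 + 18 = 59.
Best is Lyra, Mira, Capella, and Arcturus with total return 59.

59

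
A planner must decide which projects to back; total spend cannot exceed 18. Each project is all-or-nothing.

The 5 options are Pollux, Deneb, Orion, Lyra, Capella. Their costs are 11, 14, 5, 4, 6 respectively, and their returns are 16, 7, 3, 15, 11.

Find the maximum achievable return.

Take Pollux and Lyra: cost 11 + 4 = 15 ≤ 18, return 16 + 15 = 31.
No other feasible combination does better.

31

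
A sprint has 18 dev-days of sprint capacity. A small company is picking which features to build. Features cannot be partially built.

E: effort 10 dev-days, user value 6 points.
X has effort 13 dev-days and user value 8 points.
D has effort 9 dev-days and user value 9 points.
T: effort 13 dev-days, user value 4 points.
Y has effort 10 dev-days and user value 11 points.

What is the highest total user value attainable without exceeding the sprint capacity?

Allowing fractional choices, the relaxed optimum would be about 19.0, but features are indivisible.
Y: effort 10 ≤ 18, user value 11.
D: effort 9 ≤ 18, user value 9.
Best is Y with total user value 11.

11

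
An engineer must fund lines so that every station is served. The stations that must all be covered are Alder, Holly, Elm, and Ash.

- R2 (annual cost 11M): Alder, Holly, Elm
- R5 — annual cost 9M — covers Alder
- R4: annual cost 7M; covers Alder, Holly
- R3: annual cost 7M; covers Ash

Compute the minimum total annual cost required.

This is an integer covering problem.
The greedy cost-per-new-station heuristic would pick R4, R3, and R2 for 25, but a cheaper cover exists.
Choose R2 and R3: together they cover Alder, Holly, Elm, Ash — every station.
Total annual cost: 11 + 7 = 18.
No cover costs less than 18.

18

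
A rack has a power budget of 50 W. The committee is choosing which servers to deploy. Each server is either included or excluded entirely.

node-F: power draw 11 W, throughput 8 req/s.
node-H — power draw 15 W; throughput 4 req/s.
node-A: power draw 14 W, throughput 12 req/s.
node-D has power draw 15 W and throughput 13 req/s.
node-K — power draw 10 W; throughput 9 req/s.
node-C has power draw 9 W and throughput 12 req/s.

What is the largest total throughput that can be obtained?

46

This is an integer program with binary decision variables.
Take node-A, node-D, node-K, and node-C: power draw 14 + 15 + 10 + 9 = 48 ≤ 50, throughput 12 + 13 + 9 + 12 = 46.
No other feasible combination does better.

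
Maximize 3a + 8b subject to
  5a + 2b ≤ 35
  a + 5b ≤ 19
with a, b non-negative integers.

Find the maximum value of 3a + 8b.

Relaxing integrality, the LP optimum is 38.74 at (a,b) = (5.96, 2.61), which is not an integer point.
(a,b)=(4,3): 5·4+2·3=26≤35, 1·4+5·3=19≤19, objective 36.
(a,b)=(6,2): 5·6+2·2=34≤35, 1·6+5·2=16≤19, objective 34.
(a,b)=(3,3): 5·3+2·3=21≤35, 1·3+5·3=18≤19, objective 33.
No feasible integer point exceeds 36.

36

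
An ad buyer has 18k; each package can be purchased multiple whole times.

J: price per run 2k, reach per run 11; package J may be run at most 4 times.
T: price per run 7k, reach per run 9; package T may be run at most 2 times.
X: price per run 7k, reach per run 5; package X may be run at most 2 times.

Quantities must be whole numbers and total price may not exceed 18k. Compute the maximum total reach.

53

This is a bounded integer knapsack.
Take 4×J and 1×T: price 15 ≤ 18, reach 4·11 + 1·9 = 53.
J has the best ratio (11/2) and is taken to its limit of 4; remaining capacity is filled optimally with the others.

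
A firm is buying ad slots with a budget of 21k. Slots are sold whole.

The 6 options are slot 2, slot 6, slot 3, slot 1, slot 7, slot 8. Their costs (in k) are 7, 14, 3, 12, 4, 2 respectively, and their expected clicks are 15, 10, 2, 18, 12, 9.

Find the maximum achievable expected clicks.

42

Take slot 2, slot 1, and slot 8: cost 7 + 12 + 2 = 21 ≤ 21, expected clicks 15 + 18 + 9 = 42.
No other feasible combination does better.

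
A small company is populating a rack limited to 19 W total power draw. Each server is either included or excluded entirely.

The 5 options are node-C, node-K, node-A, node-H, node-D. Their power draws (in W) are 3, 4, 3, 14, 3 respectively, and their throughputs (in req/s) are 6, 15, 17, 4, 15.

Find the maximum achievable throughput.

53

This is an integer program with binary decision variables.
node-K + node-A + node-D: power draw 4 + 3 + 3 = 10 ≤ 19, throughput 15 + 17 + 15 = 47.
node-C + node-A + node-D: power draw 3 + 3 + 3 = 9 ≤ 19, throughput 6 + 17 + 15 = 38.
node-C + node-K + node-A + node-D: power draw 3 + 4 + 3 + 3 = 13 ≤ 19, throughput 6 + 15 + 17 + 15 = 53.
Best is node-C, node-K, node-A, and node-D with total throughput 53.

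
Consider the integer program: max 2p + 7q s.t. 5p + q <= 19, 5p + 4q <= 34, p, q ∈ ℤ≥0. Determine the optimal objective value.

56

(p,q)=(0,8): 5·0+1·8=8≤19, 5·0+4·8=32≤34, objective 56.
(p,q)=(1,7): 5·1+1·7=12≤19, 5·1+4·7=33≤34, objective 51.
Maximum is 56 at (p,q)=(0,8).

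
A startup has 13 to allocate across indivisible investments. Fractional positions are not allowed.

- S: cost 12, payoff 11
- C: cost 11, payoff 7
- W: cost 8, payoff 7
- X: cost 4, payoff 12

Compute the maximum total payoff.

S: cost 12 ≤ 13, payoff 11.
W + X: cost 8 + 4 = 12 ≤ 13, payoff 7 + 12 = 19.
X: cost 4 ≤ 13, payoff 12.
Best is W and X with total payoff 19.

19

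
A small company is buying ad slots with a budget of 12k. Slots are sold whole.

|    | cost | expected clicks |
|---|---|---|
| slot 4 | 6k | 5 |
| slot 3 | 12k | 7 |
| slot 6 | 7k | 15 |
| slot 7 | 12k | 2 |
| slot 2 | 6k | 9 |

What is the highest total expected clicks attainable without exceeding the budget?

15

slot 2: cost 6 ≤ 12, expected clicks 9.
slot 6: cost 7 ≤ 12, expected clicks 15.
slot 4 + slot 2: cost 6 + 6 = 12 ≤ 12, expected clicks 5 + 9 = 14.
Best is slot 6 with total expected clicks 15.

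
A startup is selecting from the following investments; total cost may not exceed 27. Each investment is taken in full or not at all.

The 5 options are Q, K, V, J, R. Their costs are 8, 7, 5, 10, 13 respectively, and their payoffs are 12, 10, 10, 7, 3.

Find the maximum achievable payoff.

32

Allowing fractional choices, the relaxed optimum would be about 36.9, but investments are indivisible.
Q + K + V: cost 8 + 7 + 5 = 20 ≤ 27, payoff 12 + 10 + 10 = 32.
Q + V + J: cost 8 + 5 + 10 = 23 ≤ 27, payoff 12 + 10 + 7 = 29.
Best is Q, K, and V with total payoff 32.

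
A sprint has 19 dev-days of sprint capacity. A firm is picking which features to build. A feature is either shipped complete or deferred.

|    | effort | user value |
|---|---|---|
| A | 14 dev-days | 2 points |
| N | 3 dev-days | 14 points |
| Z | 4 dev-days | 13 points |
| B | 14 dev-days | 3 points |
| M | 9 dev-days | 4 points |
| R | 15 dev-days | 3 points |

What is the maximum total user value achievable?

Allowing fractional choices, the relaxed optimum would be about 31.6, but features are indivisible.
N + Z: effort 3 + 4 = 7 ≤ 19, user value 14 + 13 = 27.
N + Z + M: effort 3 + 4 + 9 = 16 ≤ 19, user value 14 + 13 + 4 = 31.
Best is N, Z, and M with total user value 31.

31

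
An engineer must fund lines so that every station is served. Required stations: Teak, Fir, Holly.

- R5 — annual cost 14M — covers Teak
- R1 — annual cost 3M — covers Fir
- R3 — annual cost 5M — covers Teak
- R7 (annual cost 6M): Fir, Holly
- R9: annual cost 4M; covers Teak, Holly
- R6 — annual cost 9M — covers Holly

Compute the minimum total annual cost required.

7

Choose R1 and R9: together they cover Teak, Fir, Holly — every station.
Total annual cost: 3 + 4 = 7.
No cover costs less than 7.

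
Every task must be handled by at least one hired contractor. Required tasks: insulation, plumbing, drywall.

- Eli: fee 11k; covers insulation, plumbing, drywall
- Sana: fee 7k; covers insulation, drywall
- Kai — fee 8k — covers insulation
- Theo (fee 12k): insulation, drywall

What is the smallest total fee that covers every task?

11

The greedy cost-per-new-task heuristic would pick Sana and Eli for 18, but a cheaper cover exists.
Eli alone covers insulation, plumbing, drywall — every task.
Total fee: 11.
No cover costs less than 11.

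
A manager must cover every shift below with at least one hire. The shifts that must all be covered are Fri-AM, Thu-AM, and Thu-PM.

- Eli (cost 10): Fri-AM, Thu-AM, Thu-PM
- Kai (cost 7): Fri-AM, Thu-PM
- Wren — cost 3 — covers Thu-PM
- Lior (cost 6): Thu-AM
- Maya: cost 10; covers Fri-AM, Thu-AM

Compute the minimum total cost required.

This is an integer covering problem.
The greedy cost-per-new-shift heuristic would pick Wren and Eli for 13, but a cheaper cover exists.
Eli alone covers Fri-AM, Thu-AM, Thu-PM — every shift.
Total cost: 10.
No cover costs less than 10.

10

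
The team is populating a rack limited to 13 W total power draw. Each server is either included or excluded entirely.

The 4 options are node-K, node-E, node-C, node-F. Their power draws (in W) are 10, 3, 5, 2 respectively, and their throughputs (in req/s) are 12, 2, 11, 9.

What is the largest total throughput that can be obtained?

Allowing fractional choices, the relaxed optimum would be about 27.2, but servers are indivisible.
node-K + node-F: power draw 10 + 2 = 12 ≤ 13, throughput 12 + 9 = 21.
node-C + node-F: power draw 5 + 2 = 7 ≤ 13, throughput 11 + 9 = 20.
node-E + node-C + node-F: power draw 3 + 5 + 2 = 10 ≤ 13, throughput 2 + 11 + 9 = 22.
Best is node-E, node-C, and node-F with total throughput 22.

22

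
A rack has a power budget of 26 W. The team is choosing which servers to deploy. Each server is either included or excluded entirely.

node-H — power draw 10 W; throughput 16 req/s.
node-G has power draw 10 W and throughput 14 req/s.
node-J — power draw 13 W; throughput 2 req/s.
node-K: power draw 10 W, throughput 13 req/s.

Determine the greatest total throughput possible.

30

This is an integer program with binary decision variables.
node-G + node-K: power draw 10 + 10 = 20 ≤ 26, throughput 14 + 13 = 27.
node-H + node-K: power draw 10 + 10 = 20 ≤ 26, throughput 16 + 13 = 29.
node-H + node-G: power draw 10 + 10 = 20 ≤ 26, throughput 16 + 14 = 30.
Best is node-H and node-G with total throughput 30.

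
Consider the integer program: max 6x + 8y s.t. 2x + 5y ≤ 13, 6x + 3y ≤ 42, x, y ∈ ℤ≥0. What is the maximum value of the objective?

Relaxing integrality, the LP optimum is 39.00 at (x,y) = (6.5, 0), which is not an integer point.
(x,y)=(6,0): 2·6+5·0=12≤13, 6·6+3·0=36≤42, objective 36.
(x,y)=(5,0): 2·5+5·0=10≤13, 6·5+3·0=30≤42, objective 30.
No feasible integer point exceeds 36.

36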